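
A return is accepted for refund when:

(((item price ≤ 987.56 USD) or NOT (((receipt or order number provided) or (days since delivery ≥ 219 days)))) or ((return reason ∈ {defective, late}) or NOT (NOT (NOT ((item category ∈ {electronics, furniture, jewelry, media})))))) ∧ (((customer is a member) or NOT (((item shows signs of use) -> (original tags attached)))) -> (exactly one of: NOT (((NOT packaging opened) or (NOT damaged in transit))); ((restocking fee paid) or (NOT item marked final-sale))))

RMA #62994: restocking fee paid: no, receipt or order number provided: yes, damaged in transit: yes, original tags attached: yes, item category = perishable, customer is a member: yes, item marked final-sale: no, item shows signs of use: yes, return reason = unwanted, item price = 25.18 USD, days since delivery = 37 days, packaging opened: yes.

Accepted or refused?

Refused

Atomic conditions:
  item price ≤ 987.56 USD: 25.18 ≤ 987.56 is true
  receipt or order number provided: yes → true
  days since delivery ≥ 219 days: 37 ≥ 219 is false
  return reason ∈ {defective, late}: unwanted is not in the set → false
  item category ∈ {electronics, furniture, jewelry, media}: perishable is not in the set → false
  customer is a member: yes → true
  item shows signs of use: yes → true
  original tags attached: yes → true
  NOT packaging opened: yes → false
  NOT damaged in transit: yes → false
  restocking fee paid: no → false
  NOT item marked final-sale: no → true
Combine:
[1.1.2.1] true OR false = true
[1.1.2] NOT true = false
[1.1] true OR false = true
[1.2.2.1.1] NOT false = true
[1.2.2.1] NOT true = false
[1.2.2] NOT false = true
[1.2] false OR true = true
[1] true OR true = true
[2.1.2.1] true → true = true
[2.1.2] NOT true = false
[2.1] true OR false = true
[2.2.1.1] false OR false = false
[2.2.1] NOT false = true
[2.2.2] false OR true = true
[2.2] exactly-one(true, true) = false
[2] true → false = false
[root] true AND false = false
Overall: false → refused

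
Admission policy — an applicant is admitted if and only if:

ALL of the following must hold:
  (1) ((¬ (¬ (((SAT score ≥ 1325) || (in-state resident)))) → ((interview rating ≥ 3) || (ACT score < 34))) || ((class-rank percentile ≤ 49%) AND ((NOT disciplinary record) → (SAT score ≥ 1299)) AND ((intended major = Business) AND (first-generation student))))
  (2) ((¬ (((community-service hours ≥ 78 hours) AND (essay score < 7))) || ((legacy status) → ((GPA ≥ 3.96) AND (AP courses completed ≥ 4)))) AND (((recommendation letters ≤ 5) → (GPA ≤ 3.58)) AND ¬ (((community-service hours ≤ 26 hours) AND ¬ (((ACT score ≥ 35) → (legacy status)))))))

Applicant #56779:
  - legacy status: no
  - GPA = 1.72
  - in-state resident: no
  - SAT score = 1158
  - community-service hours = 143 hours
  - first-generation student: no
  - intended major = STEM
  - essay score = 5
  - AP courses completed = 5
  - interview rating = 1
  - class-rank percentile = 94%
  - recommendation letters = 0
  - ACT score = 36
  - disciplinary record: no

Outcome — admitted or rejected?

Admitted

Atomic conditions:
  SAT score ≥ 1325: 1158 ≥ 1325 is false
  in-state resident: no → false
  interview rating ≥ 3: 1 ≥ 3 is false
  ACT score < 34: 36 < 34 is false
  class-rank percentile ≤ 49%: 94 ≤ 49 is false
  NOT disciplinary record: no → true
  SAT score ≥ 1299: 1158 ≥ 1299 is false
  intended major = Business: STEM == Business is false
  first-generation student: no → false
  community-service hours ≥ 78 hours: 143 ≥ 78 is true
  essay score < 7: 5 < 7 is true
  legacy status: no → false
  GPA ≥ 3.96: 1.72 ≥ 3.96 is false
  AP courses completed ≥ 4: 5 ≥ 4 is true
  recommendation letters ≤ 5: 0 ≤ 5 is true
  GPA ≤ 3.58: 1.72 ≤ 3.58 is true
  community-service hours ≤ 26 hours: 143 ≤ 26 is false
  ACT score ≥ 35: 36 ≥ 35 is true
Combine:
[1.1.1.1.1] false OR false = false
[1.1.1.1] NOT false = true
[1.1.1] NOT true = false
[1.1.2] false OR false = false
[1.1] false → false (antecedent false ⇒ implication holds) = true
[1.2.2] true → false = false
[1.2.3] false AND false = false
[1.2] false AND false AND false = false
[1] true OR false = true
[2.1.1.1] true AND true = true
[2.1.1] NOT true = false
[2.1.2.2] false AND true = false
[2.1.2] false → false (antecedent false ⇒ implication holds) = true
[2.1] false OR true = true
[2.2.1] true → true = true
[2.2.2.1.2.1] true → false = false
[2.2.2.1.2] NOT false = true
[2.2.2.1] false AND true = false
[2.2.2] NOT false = true
[2.2] true AND true = true
[2] true AND true = true
[root] true AND true = true
Overall: true → admitted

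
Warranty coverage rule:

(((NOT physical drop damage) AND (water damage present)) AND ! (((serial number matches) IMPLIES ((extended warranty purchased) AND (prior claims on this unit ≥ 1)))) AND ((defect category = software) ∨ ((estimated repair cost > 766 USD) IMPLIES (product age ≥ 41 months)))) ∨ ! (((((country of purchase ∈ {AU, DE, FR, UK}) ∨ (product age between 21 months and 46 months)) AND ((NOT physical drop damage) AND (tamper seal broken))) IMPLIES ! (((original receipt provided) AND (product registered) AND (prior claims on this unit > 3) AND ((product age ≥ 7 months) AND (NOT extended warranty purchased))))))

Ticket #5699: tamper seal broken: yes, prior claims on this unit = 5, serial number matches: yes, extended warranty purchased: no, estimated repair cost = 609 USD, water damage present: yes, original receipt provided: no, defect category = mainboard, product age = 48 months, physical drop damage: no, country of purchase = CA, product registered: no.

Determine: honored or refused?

Honored

Atomic conditions:
  NOT physical drop damage: no → true
  water damage present: yes → true
  serial number matches: yes → true
  extended warranty purchased: no → false
  prior claims on this unit ≥ 1: 5 ≥ 1 is true
  defect category = software: mainboard == software is false
  estimated repair cost > 766 USD: 609 > 766 is false
  product age ≥ 41 months: 48 ≥ 41 is true
  country of purchase ∈ {AU, DE, FR, UK}: CA is not in the set → false
  product age between 21 months and 46 months: 48 in [21, 46] is false
  tamper seal broken: yes → true
  original receipt provided: no → false
  product registered: no → false
  prior claims on this unit > 3: 5 > 3 is true
  product age ≥ 7 months: 48 ≥ 7 is true
  NOT extended warranty purchased: no → true
Combine:
[1.1] true AND true = true
[1.2.1.2] false AND true = false
[1.2.1] true → false = false
[1.2] NOT false = true
[1.3.2] false → true (antecedent false ⇒ implication holds) = true
[1.3] false OR true = true
[1] true AND true AND true = true
[2.1.1.1] false OR false = false
[2.1.1.2] true AND true = true
[2.1.1] false AND true = false
[2.1.2.1.4] true AND true = true
[2.1.2.1] false AND false AND true AND true = false
[2.1.2] NOT false = true
[2.1] false → true (antecedent false ⇒ implication holds) = true
[2] NOT true = false
[root] true OR false = true
Overall: true → honored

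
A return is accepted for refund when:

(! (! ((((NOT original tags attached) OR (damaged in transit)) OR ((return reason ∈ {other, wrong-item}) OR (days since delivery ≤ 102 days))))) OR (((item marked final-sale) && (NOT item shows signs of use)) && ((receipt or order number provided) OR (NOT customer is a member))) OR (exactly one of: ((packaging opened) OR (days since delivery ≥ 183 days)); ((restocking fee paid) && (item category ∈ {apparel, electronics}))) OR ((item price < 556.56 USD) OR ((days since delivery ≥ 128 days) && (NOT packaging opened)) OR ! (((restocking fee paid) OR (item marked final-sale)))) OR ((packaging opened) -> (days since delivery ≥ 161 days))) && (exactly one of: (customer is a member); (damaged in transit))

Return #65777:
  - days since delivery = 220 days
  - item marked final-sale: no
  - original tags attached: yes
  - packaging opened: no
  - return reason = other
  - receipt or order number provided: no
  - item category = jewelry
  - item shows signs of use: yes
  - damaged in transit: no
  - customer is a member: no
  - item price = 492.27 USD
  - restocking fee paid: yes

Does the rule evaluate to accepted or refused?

Atomic conditions:
  NOT original tags attached: yes → false
  damaged in transit: no → false
  return reason ∈ {other, wrong-item}: other is in the set → true
  days since delivery ≤ 102 days: 220 ≤ 102 is false
  item marked final-sale: no → false
  NOT item shows signs of use: yes → false
  receipt or order number provided: no → false
  NOT customer is a member: no → true
  packaging opened: no → false
  days since delivery ≥ 183 days: 220 ≥ 183 is true
  restocking fee paid: yes → true
  item category ∈ {apparel, electronics}: jewelry is not in the set → false
  item price < 556.56 USD: 492.27 < 556.56 is true
  days since delivery ≥ 128 days: 220 ≥ 128 is true
  NOT packaging opened: no → true
  days since delivery ≥ 161 days: 220 ≥ 161 is true
  customer is a member: no → false
Combine:
[1.1.1.1.1] false OR false = false
[1.1.1.1.2] true OR false = true
[1.1.1.1] false OR true = true
[1.1.1] NOT true = false
[1.1] NOT false = true
[1.2.1] false AND false = false
[1.2.2] false OR true = true
[1.2] false AND true = false
[1.3.1] false OR true = true
[1.3.2] true AND false = false
[1.3] exactly-one(true, false) = true
[1.4.2] true AND true = true
[1.4.3.1] true OR false = true
[1.4.3] NOT true = false
[1.4] true OR true OR false = true
[1.5] false → true (antecedent false ⇒ implication holds) = true
[1] true OR false OR true OR true OR true = true
[2] exactly-one(false, false) = false
[root] true AND false = false
Overall: false → refused

Refused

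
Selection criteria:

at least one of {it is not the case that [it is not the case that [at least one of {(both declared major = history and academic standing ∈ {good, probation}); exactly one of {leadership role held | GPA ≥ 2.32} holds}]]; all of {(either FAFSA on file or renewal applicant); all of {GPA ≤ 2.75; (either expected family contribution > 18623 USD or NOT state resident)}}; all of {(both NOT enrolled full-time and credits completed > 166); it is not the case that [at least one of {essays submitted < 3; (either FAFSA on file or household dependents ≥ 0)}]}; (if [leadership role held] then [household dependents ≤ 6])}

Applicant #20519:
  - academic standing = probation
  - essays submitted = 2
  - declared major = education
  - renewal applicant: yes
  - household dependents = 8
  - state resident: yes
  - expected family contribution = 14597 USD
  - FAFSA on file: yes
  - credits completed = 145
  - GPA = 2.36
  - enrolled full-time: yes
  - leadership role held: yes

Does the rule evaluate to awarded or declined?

Declined

Atomic conditions:
  declared major = history: education == history is false
  academic standing ∈ {good, probation}: probation is in the set → true
  leadership role held: yes → true
  GPA ≥ 2.32: 2.36 ≥ 2.32 is true
  FAFSA on file: yes → true
  renewal applicant: yes → true
  GPA ≤ 2.75: 2.36 ≤ 2.75 is true
  expected family contribution > 18623 USD: 14597 > 18623 is false
  NOT state resident: yes → false
  NOT enrolled full-time: yes → false
  credits completed > 166: 145 > 166 is false
  essays submitted < 3: 2 < 3 is true
  household dependents ≥ 0: 8 ≥ 0 is true
  household dependents ≤ 6: 8 ≤ 6 is false
Combine:
[1.1.1.1] false AND true = false
[1.1.1.2] exactly-one(true, true) = false
[1.1.1] false OR false = false
[1.1] NOT false = true
[1] NOT true = false
[2.1] true OR true = true
[2.2.2] false OR false = false
[2.2] true AND false = false
[2] true AND false = false
[3.1] false AND false = false
[3.2.1.2] true OR true = true
[3.2.1] true OR true = true
[3.2] NOT true = false
[3] false AND false = false
[4] true → false = false
[root] false OR false OR false OR false = false
Overall: false → declined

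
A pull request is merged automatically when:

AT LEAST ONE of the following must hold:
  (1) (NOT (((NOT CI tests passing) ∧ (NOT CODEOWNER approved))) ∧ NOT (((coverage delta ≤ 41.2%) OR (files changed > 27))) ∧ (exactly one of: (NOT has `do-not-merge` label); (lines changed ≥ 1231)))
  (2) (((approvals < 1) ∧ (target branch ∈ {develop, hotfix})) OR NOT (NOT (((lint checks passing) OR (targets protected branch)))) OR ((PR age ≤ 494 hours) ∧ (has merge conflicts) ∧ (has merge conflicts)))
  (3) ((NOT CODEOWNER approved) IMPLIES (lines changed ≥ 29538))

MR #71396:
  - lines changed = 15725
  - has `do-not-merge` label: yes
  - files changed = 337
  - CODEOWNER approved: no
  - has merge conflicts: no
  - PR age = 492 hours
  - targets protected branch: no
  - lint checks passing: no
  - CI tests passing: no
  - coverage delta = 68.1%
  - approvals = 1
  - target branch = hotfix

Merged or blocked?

Atomic conditions:
  NOT CI tests passing: no → true
  NOT CODEOWNER approved: no → true
  coverage delta ≤ 41.2%: 68.1 ≤ 41.2 is false
  files changed > 27: 337 > 27 is true
  NOT has `do-not-merge` label: yes → false
  lines changed ≥ 1231: 15725 ≥ 1231 is true
  approvals < 1: 1 < 1 is false
  target branch ∈ {develop, hotfix}: hotfix is in the set → true
  lint checks passing: no → false
  targets protected branch: no → false
  PR age ≤ 494 hours: 492 ≤ 494 is true
  has merge conflicts: no → false
  lines changed ≥ 29538: 15725 ≥ 29538 is false
Combine:
[1.1.1] true AND true = true
[1.1] NOT true = false
[1.2.1] false OR true = true
[1.2] NOT true = false
[1.3] exactly-one(false, true) = true
[1] false AND false AND true = false
[2.1] false AND true = false
[2.2.1.1] false OR false = false
[2.2.1] NOT false = true
[2.2] NOT true = false
[2.3] true AND false AND false = false
[2] false OR false OR false = false
[3] true → false = false
[root] false OR false OR false = false
Overall: false → blocked

Blocked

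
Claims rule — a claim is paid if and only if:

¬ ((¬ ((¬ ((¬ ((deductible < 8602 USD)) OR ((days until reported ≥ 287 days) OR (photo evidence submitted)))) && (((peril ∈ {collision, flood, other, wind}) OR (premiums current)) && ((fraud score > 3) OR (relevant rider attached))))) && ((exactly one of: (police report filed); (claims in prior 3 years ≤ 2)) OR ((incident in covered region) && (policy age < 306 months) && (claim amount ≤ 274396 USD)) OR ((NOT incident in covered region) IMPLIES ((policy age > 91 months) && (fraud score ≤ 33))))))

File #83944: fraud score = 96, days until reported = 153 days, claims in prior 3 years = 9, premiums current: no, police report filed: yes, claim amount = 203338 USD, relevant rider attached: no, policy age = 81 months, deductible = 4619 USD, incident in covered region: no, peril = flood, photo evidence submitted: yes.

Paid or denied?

Denied

Atomic conditions:
  deductible < 8602 USD: 4619 < 8602 is true
  days until reported ≥ 287 days: 153 ≥ 287 is false
  photo evidence submitted: yes → true
  peril ∈ {collision, flood, other, wind}: flood is in the set → true
  premiums current: no → false
  fraud score > 3: 96 > 3 is true
  relevant rider attached: no → false
  police report filed: yes → true
  claims in prior 3 years ≤ 2: 9 ≤ 2 is false
  incident in covered region: no → false
  policy age < 306 months: 81 < 306 is true
  claim amount ≤ 274396 USD: 203338 ≤ 274396 is true
  NOT incident in covered region: no → true
  policy age > 91 months: 81 > 91 is false
  fraud score ≤ 33: 96 ≤ 33 is false
Combine:
[1.1.1.1.1.1] NOT true = false
[1.1.1.1.1.2] false OR true = true
[1.1.1.1.1] false OR true = true
[1.1.1.1] NOT true = false
[1.1.1.2.1] true OR false = true
[1.1.1.2.2] true OR false = true
[1.1.1.2] true AND true = true
[1.1.1] false AND true = false
[1.1] NOT false = true
[1.2.1] exactly-one(true, false) = true
[1.2.2] false AND true AND true = false
[1.2.3.2] false AND false = false
[1.2.3] true → false = false
[1.2] true OR false OR false = true
[1] true AND true = true
[root] NOT true = false
Overall: false → denied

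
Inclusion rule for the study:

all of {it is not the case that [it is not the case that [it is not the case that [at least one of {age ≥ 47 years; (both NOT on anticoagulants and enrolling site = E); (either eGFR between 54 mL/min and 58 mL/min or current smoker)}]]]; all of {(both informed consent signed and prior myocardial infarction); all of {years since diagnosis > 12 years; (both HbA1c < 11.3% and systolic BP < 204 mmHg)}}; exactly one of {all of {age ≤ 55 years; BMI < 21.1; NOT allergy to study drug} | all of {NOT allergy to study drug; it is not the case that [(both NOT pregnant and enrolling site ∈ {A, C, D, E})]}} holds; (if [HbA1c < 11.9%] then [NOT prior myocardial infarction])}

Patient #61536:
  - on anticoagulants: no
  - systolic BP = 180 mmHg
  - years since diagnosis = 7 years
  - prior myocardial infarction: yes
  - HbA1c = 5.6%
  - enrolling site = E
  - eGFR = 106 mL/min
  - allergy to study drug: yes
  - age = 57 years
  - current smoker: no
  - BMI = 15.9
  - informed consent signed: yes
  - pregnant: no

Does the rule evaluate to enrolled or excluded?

Excluded

Atomic conditions:
  age ≥ 47 years: 57 ≥ 47 is true
  NOT on anticoagulants: no → true
  enrolling site = E: E == E is true
  eGFR between 54 mL/min and 58 mL/min: 106 in [54, 58] is false
  current smoker: no → false
  informed consent signed: yes → true
  prior myocardial infarction: yes → true
  years since diagnosis > 12 years: 7 > 12 is false
  HbA1c < 11.3%: 5.6 < 11.3 is true
  systolic BP < 204 mmHg: 180 < 204 is true
  age ≤ 55 years: 57 ≤ 55 is false
  BMI < 21.1: 15.9 < 21.1 is true
  NOT allergy to study drug: yes → false
  NOT pregnant: no → true
  enrolling site ∈ {A, C, D, E}: E is in the set → true
  HbA1c < 11.9%: 5.6 < 11.9 is true
  NOT prior myocardial infarction: yes → false
Combine:
[1.1.1.1.2] true AND true = true
[1.1.1.1.3] false OR false = false
[1.1.1.1] true OR true OR false = true
[1.1.1] NOT true = false
[1.1] NOT false = true
[1] NOT true = false
[2.1] true AND true = true
[2.2.2] true AND true = true
[2.2] false AND true = false
[2] true AND false = false
[3.1] false AND true AND false = false
[3.2.2.1] true AND true = true
[3.2.2] NOT true = false
[3.2] false AND false = false
[3] exactly-one(false, false) = false
[4] true → false = false
[root] false AND false AND false AND false = false
Overall: false → excluded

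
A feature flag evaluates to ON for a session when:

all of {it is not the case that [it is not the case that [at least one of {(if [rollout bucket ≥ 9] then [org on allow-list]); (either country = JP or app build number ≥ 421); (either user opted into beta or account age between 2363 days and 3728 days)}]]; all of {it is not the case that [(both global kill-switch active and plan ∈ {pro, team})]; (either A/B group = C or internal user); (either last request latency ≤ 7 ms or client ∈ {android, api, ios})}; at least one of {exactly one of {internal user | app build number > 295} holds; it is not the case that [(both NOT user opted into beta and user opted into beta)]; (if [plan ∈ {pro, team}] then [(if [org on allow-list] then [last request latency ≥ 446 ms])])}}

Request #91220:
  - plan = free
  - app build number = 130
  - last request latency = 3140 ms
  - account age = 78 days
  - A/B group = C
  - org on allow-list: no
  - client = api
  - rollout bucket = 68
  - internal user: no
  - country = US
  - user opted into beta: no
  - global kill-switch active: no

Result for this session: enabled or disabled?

Atomic conditions:
  rollout bucket ≥ 9: 68 ≥ 9 is true
  org on allow-list: no → false
  country = JP: US == JP is false
  app build number ≥ 421: 130 ≥ 421 is false
  user opted into beta: no → false
  account age between 2363 days and 3728 days: 78 in [2363, 3728] is false
  global kill-switch active: no → false
  plan ∈ {pro, team}: free is not in the set → false
  A/B group = C: C == C is true
  internal user: no → false
  last request latency ≤ 7 ms: 3140 ≤ 7 is false
  client ∈ {android, api, ios}: api is in the set → true
  app build number > 295: 130 > 295 is false
  NOT user opted into beta: no → true
  last request latency ≥ 446 ms: 3140 ≥ 446 is true
Combine:
[1.1.1.1] true → false = false
[1.1.1.2] false OR false = false
[1.1.1.3] false OR false = false
[1.1.1] false OR false OR false = false
[1.1] NOT false = true
[1] NOT true = false
[2.1.1] false AND false = false
[2.1] NOT false = true
[2.2] true OR false = true
[2.3] false OR true = true
[2] true AND true AND true = true
[3.1] exactly-one(false, false) = false
[3.2.1] true AND false = false
[3.2] NOT false = true
[3.3.2] false → true (antecedent false ⇒ implication holds) = true
[3.3] false → true (antecedent false ⇒ implication holds) = true
[3] false OR true OR true = true
[root] false AND true AND true = false
Overall: false → disabled

Disabled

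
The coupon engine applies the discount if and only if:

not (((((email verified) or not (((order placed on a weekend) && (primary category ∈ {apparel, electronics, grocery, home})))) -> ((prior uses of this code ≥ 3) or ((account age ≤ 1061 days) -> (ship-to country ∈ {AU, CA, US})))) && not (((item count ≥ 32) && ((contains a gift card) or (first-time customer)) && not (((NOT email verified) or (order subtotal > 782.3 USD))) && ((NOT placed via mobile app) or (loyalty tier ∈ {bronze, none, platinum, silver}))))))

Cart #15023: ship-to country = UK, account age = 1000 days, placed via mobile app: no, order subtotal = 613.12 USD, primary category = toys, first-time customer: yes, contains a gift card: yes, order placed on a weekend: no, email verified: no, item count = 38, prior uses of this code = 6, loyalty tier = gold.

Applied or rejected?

Rejected

Atomic conditions:
  email verified: no → false
  order placed on a weekend: no → false
  primary category ∈ {apparel, electronics, grocery, home}: toys is not in the set → false
  prior uses of this code ≥ 3: 6 ≥ 3 is true
  account age ≤ 1061 days: 1000 ≤ 1061 is true
  ship-to country ∈ {AU, CA, US}: UK is not in the set → false
  item count ≥ 32: 38 ≥ 32 is true
  contains a gift card: yes → true
  first-time customer: yes → true
  NOT email verified: no → true
  order subtotal > 782.3 USD: 613.12 > 782.3 is false
  NOT placed via mobile app: no → true
  loyalty tier ∈ {bronze, none, platinum, silver}: gold is not in the set → false
Combine:
[1.1.1.2.1] false AND false = false
[1.1.1.2] NOT false = true
[1.1.1] false OR true = true
[1.1.2.2] true → false = false
[1.1.2] true OR false = true
[1.1] true → true = true
[1.2.1.2] true OR true = true
[1.2.1.3.1] true OR false = true
[1.2.1.3] NOT true = false
[1.2.1.4] true OR false = true
[1.2.1] true AND true AND false AND true = false
[1.2] NOT false = true
[1] true AND true = true
[root] NOT true = false
Overall: false → rejected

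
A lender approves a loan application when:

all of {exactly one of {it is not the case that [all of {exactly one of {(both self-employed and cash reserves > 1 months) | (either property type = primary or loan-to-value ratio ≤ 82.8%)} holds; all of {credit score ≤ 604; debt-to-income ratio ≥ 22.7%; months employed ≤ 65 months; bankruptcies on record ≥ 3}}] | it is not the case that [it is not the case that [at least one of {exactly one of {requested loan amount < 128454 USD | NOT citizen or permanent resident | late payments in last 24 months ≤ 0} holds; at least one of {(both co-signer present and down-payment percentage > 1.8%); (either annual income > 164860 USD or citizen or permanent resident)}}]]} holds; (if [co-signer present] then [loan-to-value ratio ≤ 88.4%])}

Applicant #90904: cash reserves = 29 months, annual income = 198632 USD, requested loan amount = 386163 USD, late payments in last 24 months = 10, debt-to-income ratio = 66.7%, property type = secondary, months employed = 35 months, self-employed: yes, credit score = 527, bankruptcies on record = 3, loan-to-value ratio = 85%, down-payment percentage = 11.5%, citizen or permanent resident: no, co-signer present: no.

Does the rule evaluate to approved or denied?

Atomic conditions:
  self-employed: yes → true
  cash reserves > 1 months: 29 > 1 is true
  property type = primary: secondary == primary is false
  loan-to-value ratio ≤ 82.8%: 85 ≤ 82.8 is false
  credit score ≤ 604: 527 ≤ 604 is true
  debt-to-income ratio ≥ 22.7%: 66.7 ≥ 22.7 is true
  months employed ≤ 65 months: 35 ≤ 65 is true
  bankruptcies on record ≥ 3: 3 ≥ 3 is true
  requested loan amount < 128454 USD: 386163 < 128454 is false
  NOT citizen or permanent resident: no → true
  late payments in last 24 months ≤ 0: 10 ≤ 0 is false
  co-signer present: no → false
  down-payment percentage > 1.8%: 11.5 > 1.8 is true
  annual income > 164860 USD: 198632 > 164860 is true
  citizen or permanent resident: no → false
  loan-to-value ratio ≤ 88.4%: 85 ≤ 88.4 is true
Combine:
[1.1.1.1.1] true AND true = true
[1.1.1.1.2] false OR false = false
[1.1.1.1] exactly-one(true, false) = true
[1.1.1.2] true AND true AND true AND true = true
[1.1.1] true AND true = true
[1.1] NOT true = false
[1.2.1.1.1] exactly-one(false, true, false) = true
[1.2.1.1.2.1] false AND true = false
[1.2.1.1.2.2] true OR false = true
[1.2.1.1.2] false OR true = true
[1.2.1.1] true OR true = true
[1.2.1] NOT true = false
[1.2] NOT false = true
[1] exactly-one(false, true) = true
[2] false → true (antecedent false ⇒ implication holds) = true
[root] true AND true = true
Overall: true → approved

Approved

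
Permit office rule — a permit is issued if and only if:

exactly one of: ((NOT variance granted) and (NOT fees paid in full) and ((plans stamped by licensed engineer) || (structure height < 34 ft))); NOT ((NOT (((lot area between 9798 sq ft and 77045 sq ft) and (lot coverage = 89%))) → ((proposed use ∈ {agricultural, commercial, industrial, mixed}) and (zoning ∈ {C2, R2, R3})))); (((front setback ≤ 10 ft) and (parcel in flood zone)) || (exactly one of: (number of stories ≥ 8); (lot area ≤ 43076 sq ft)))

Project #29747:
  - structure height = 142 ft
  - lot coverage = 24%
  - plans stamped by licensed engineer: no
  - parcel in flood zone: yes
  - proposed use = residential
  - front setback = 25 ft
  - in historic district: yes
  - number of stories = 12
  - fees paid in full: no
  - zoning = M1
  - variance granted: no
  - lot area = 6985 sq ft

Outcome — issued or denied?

Atomic conditions:
  NOT variance granted: no → true
  NOT fees paid in full: no → true
  plans stamped by licensed engineer: no → false
  structure height < 34 ft: 142 < 34 is false
  lot area between 9798 sq ft and 77045 sq ft: 6985 in [9798, 77045] is false
  lot coverage = 89%: 24 == 89 is false
  proposed use ∈ {agricultural, commercial, industrial, mixed}: residential is not in the set → false
  zoning ∈ {C2, R2, R3}: M1 is not in the set → false
  front setback ≤ 10 ft: 25 ≤ 10 is false
  parcel in flood zone: yes → true
  number of stories ≥ 8: 12 ≥ 8 is true
  lot area ≤ 43076 sq ft: 6985 ≤ 43076 is true
Combine:
[1.3] false OR false = false
[1] true AND true AND false = false
[2.1.1.1] false AND false = false
[2.1.1] NOT false = true
[2.1.2] false AND false = false
[2.1] true → false = false
[2] NOT false = true
[3.1] false AND true = false
[3.2] exactly-one(true, true) = false
[3] false OR false = false
[root] exactly-one(false, true, false) = true
Overall: true → issued

Issued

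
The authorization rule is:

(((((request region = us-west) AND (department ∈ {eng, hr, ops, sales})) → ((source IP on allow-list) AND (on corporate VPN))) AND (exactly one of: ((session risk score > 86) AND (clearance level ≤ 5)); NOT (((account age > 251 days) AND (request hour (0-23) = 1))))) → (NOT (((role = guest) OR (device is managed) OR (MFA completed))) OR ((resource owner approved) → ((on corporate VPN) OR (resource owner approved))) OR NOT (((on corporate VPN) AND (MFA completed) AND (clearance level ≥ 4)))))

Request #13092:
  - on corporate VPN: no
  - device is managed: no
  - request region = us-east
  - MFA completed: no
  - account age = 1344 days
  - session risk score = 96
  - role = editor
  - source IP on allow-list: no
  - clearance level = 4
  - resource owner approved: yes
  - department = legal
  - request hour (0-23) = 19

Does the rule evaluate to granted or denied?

Granted

Atomic conditions:
  request region = us-west: us-east == us-west is false
  department ∈ {eng, hr, ops, sales}: legal is not in the set → false
  source IP on allow-list: no → false
  on corporate VPN: no → false
  session risk score > 86: 96 > 86 is true
  clearance level ≤ 5: 4 ≤ 5 is true
  account age > 251 days: 1344 > 251 is true
  request hour (0-23) = 1: 19 == 1 is false
  role = guest: editor == guest is false
  device is managed: no → false
  MFA completed: no → false
  resource owner approved: yes → true
  clearance level ≥ 4: 4 ≥ 4 is true
Combine:
[1.1.1] false AND false = false
[1.1.2] false AND false = false
[1.1] false → false (antecedent false ⇒ implication holds) = true
[1.2.1] true AND true = true
[1.2.2.1] true AND false = false
[1.2.2] NOT false = true
[1.2] exactly-one(true, true) = false
[1] true AND false = false
[2.1.1] false OR false OR false = false
[2.1] NOT false = true
[2.2.2] false OR true = true
[2.2] true → true = true
[2.3.1] false AND false AND true = false
[2.3] NOT false = true
[2] true OR true OR true = true
[root] false → true (antecedent false ⇒ implication holds) = true
Overall: true → granted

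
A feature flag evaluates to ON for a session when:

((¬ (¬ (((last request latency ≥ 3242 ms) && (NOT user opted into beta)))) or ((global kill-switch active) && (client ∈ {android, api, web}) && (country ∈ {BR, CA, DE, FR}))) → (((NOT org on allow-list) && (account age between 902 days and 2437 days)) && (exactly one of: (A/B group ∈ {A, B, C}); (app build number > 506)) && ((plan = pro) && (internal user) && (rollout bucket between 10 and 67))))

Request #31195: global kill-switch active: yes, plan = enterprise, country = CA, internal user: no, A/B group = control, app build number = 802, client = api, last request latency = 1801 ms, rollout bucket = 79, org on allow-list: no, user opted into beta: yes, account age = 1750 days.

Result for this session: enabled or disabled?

Atomic conditions:
  last request latency ≥ 3242 ms: 1801 ≥ 3242 is false
  NOT user opted into beta: yes → false
  global kill-switch active: yes → true
  client ∈ {android, api, web}: api is in the set → true
  country ∈ {BR, CA, DE, FR}: CA is in the set → true
  NOT org on allow-list: no → true
  account age between 902 days and 2437 days: 1750 in [902, 2437] is true
  A/B group ∈ {A, B, C}: control is not in the set → false
  app build number > 506: 802 > 506 is true
  plan = pro: enterprise == pro is false
  internal user: no → false
  rollout bucket between 10 and 67: 79 in [10, 67] is false
Combine:
[1.1.1.1] false AND false = false
[1.1.1] NOT false = true
[1.1] NOT true = false
[1.2] true AND true AND true = true
[1] false OR true = true
[2.1] true AND true = true
[2.2] exactly-one(false, true) = true
[2.3] false AND false AND false = false
[2] true AND true AND false = false
[root] true → false = false
Overall: false → disabled

Disabled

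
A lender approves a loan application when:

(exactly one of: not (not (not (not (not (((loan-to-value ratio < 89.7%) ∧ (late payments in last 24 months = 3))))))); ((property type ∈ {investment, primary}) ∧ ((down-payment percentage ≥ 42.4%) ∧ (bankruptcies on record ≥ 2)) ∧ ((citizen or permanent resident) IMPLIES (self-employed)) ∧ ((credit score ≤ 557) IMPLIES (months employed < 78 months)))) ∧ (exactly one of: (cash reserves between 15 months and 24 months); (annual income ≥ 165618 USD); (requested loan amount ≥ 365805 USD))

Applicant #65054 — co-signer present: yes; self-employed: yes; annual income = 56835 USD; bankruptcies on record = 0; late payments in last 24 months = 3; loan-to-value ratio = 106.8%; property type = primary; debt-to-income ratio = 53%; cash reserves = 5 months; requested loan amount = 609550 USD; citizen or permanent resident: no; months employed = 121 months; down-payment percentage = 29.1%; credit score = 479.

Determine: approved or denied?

Atomic conditions:
  loan-to-value ratio < 89.7%: 106.8 < 89.7 is false
  late payments in last 24 months = 3: 3 == 3 is true
  property type ∈ {investment, primary}: primary is in the set → true
  down-payment percentage ≥ 42.4%: 29.1 ≥ 42.4 is false
  bankruptcies on record ≥ 2: 0 ≥ 2 is false
  citizen or permanent resident: no → false
  self-employed: yes → true
  credit score ≤ 557: 479 ≤ 557 is true
  months employed < 78 months: 121 < 78 is false
  cash reserves between 15 months and 24 months: 5 in [15, 24] is false
  annual income ≥ 165618 USD: 56835 ≥ 165618 is false
  requested loan amount ≥ 365805 USD: 609550 ≥ 365805 is true
Combine:
[1.1.1.1.1.1.1] false AND true = false
[1.1.1.1.1.1] NOT false = true
[1.1.1.1.1] NOT true = false
[1.1.1.1] NOT false = true
[1.1.1] NOT true = false
[1.1] NOT false = true
[1.2.2] false AND false = false
[1.2.3] false → true (antecedent false ⇒ implication holds) = true
[1.2.4] true → false = false
[1.2] true AND false AND true AND false = false
[1] exactly-one(true, false) = true
[2] exactly-one(false, false, true) = true
[root] true AND true = true
Overall: true → approved

Approved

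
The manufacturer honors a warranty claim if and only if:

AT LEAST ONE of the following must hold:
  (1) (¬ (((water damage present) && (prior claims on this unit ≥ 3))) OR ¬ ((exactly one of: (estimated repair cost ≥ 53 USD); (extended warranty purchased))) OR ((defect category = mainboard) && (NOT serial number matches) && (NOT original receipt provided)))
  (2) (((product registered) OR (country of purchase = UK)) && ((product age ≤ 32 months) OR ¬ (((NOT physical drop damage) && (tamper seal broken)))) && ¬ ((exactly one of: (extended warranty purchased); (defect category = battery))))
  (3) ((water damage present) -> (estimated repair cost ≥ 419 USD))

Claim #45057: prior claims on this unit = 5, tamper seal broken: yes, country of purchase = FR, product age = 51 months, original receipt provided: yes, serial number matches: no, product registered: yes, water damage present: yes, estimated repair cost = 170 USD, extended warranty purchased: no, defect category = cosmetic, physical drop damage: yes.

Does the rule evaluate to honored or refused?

Atomic conditions:
  water damage present: yes → true
  prior claims on this unit ≥ 3: 5 ≥ 3 is true
  estimated repair cost ≥ 53 USD: 170 ≥ 53 is true
  extended warranty purchased: no → false
  defect category = mainboard: cosmetic == mainboard is false
  NOT serial number matches: no → true
  NOT original receipt provided: yes → false
  product registered: yes → true
  country of purchase = UK: FR == UK is false
  product age ≤ 32 months: 51 ≤ 32 is false
  NOT physical drop damage: yes → false
  tamper seal broken: yes → true
  defect category = battery: cosmetic == battery is false
  estimated repair cost ≥ 419 USD: 170 ≥ 419 is false
Combine:
[1.1.1] true AND true = true
[1.1] NOT true = false
[1.2.1] exactly-one(true, false) = true
[1.2] NOT true = false
[1.3] false AND true AND false = false
[1] false OR false OR false = false
[2.1] true OR false = true
[2.2.2.1] false AND true = false
[2.2.2] NOT false = true
[2.2] false OR true = true
[2.3.1] exactly-one(false, false) = false
[2.3] NOT false = true
[2] true AND true AND true = true
[3] true → false = false
[root] false OR true OR false = true
Overall: true → honored

Honored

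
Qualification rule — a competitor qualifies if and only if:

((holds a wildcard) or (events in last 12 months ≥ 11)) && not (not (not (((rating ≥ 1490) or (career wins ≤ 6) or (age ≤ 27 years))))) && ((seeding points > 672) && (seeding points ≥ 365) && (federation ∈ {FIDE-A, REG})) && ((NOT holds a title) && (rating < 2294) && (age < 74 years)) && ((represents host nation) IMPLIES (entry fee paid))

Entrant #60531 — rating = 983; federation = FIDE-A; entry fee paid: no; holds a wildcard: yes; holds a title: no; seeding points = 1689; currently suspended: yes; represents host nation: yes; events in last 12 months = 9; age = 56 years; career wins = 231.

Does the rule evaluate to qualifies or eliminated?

Atomic conditions:
  holds a wildcard: yes → true
  events in last 12 months ≥ 11: 9 ≥ 11 is false
  rating ≥ 1490: 983 ≥ 1490 is false
  career wins ≤ 6: 231 ≤ 6 is false
  age ≤ 27 years: 56 ≤ 27 is false
  seeding points > 672: 1689 > 672 is true
  seeding points ≥ 365: 1689 ≥ 365 is true
  federation ∈ {FIDE-A, REG}: FIDE-A is in the set → true
  NOT holds a title: no → true
  rating < 2294: 983 < 2294 is true
  age < 74 years: 56 < 74 is true
  represents host nation: yes → true
  entry fee paid: no → false
Combine:
[1] true OR false = true
[2.1.1.1] false OR false OR false = false
[2.1.1] NOT false = true
[2.1] NOT true = false
[2] NOT false = true
[3] true AND true AND true = true
[4] true AND true AND true = true
[5] true → false = false
[root] true AND true AND true AND true AND false = false
Overall: false → eliminated

Eliminated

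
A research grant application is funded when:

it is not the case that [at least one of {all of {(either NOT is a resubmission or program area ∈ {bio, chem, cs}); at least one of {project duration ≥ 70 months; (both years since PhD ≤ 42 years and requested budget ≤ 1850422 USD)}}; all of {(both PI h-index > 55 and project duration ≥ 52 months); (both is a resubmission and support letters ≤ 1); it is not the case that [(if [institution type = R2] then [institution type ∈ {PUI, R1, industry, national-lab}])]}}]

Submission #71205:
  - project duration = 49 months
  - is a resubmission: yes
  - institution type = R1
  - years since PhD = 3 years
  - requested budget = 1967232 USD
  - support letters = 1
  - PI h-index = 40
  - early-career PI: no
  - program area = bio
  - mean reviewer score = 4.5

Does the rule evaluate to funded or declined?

Atomic conditions:
  NOT is a resubmission: yes → false
  program area ∈ {bio, chem, cs}: bio is in the set → true
  project duration ≥ 70 months: 49 ≥ 70 is false
  years since PhD ≤ 42 years: 3 ≤ 42 is true
  requested budget ≤ 1850422 USD: 1967232 ≤ 1850422 is false
  PI h-index > 55: 40 > 55 is false
  project duration ≥ 52 months: 49 ≥ 52 is false
  is a resubmission: yes → true
  support letters ≤ 1: 1 ≤ 1 is true
  institution type = R2: R1 == R2 is false
  institution type ∈ {PUI, R1, industry, national-lab}: R1 is in the set → true
Combine:
[1.1.1] false OR true = true
[1.1.2.2] true AND false = false
[1.1.2] false OR false = false
[1.1] true AND false = false
[1.2.1] false AND false = false
[1.2.2] true AND true = true
[1.2.3.1] false → true (antecedent false ⇒ implication holds) = true
[1.2.3] NOT true = false
[1.2] false AND true AND false = false
[1] false OR false = false
[root] NOT false = true
Overall: true → funded

Funded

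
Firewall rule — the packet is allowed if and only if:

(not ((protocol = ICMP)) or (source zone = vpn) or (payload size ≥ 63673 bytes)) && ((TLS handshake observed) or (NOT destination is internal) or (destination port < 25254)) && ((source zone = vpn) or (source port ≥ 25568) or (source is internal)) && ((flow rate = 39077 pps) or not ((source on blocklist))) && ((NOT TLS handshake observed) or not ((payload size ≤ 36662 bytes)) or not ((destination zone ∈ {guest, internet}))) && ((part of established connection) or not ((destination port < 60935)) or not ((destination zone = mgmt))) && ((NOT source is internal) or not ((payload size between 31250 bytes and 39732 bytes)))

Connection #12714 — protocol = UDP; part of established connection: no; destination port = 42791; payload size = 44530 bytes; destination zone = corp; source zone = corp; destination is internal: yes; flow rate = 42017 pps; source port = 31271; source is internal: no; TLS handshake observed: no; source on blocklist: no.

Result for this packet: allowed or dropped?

Dropped

Atomic conditions:
  protocol = ICMP: UDP == ICMP is false
  source zone = vpn: corp == vpn is false
  payload size ≥ 63673 bytes: 44530 ≥ 63673 is false
  TLS handshake observed: no → false
  NOT destination is internal: yes → false
  destination port < 25254: 42791 < 25254 is false
  source port ≥ 25568: 31271 ≥ 25568 is true
  source is internal: no → false
  flow rate = 39077 pps: 42017 == 39077 is false
  source on blocklist: no → false
  NOT TLS handshake observed: no → true
  payload size ≤ 36662 bytes: 44530 ≤ 36662 is false
  destination zone ∈ {guest, internet}: corp is not in the set → false
  part of established connection: no → false
  destination port < 60935: 42791 < 60935 is true
  destination zone = mgmt: corp == mgmt is false
  NOT source is internal: no → true
  payload size between 31250 bytes and 39732 bytes: 44530 in [31250, 39732] is false
Combine:
[1.1] NOT false = true
[1] true OR false OR false = true
[2] false OR false OR false = false
[3] false OR true OR false = true
[4.2] NOT false = true
[4] false OR true = true
[5.2] NOT false = true
[5.3] NOT false = true
[5] true OR true OR true = true
[6.2] NOT true = false
[6.3] NOT false = true
[6] false OR false OR true = true
[7.2] NOT false = true
[7] true OR true = true
[root] true AND false AND true AND true AND true AND true AND true = false
Overall: false → dropped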